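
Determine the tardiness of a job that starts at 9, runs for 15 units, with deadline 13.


Completion = start + processing = 9 + 15 = 24
Tardiness = max(0, C - d) = max(0, 24 - 13)
= max(0, 11)
= 11


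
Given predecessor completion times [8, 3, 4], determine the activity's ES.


ES = max of all predecessor completion times
Predecessors: [8, 3, 4]
ES = max(8, 3, 4)
= 8


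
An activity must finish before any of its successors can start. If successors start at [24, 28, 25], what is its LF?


LF = min of all successor start times
Successors start at: [24, 28, 25]
LF = min(24, 28, 25)
= 24


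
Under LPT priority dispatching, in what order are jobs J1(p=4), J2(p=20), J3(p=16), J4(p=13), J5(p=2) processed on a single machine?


LPT: sort by longest processing time first
  J2: p=20
  J3: p=16
  J4: p=13
  J1: p=4
  J5: p=2
Order: J2 → J3 → J4 → J1 → J5


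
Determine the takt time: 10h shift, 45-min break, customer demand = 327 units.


Available = 10×60 - 45 = 555 min
Takt time = 555 / 327
= 1.70 min/unit


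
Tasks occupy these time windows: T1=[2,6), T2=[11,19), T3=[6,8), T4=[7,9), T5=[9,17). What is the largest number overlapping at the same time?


Check each time point for overlaps:
  t=7: 2 tasks active (T3, T4)
Max concurrent = 2


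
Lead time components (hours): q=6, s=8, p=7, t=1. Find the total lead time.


Lead time = queue + setup + processing + transit
= 6 + 8 + 7 + 1
= 22 hours


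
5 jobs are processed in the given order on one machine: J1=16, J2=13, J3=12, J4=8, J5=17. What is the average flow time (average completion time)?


Completion times:
  J1: completes at 16
  J2: completes at 29
  J3: completes at 41
  J4: completes at 49
  J5: completes at 66
Sum = 201
Average = 201/5
= 40.20


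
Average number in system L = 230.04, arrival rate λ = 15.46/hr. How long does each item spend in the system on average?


Little's law: L = λW → W = L / λ
= 230.04 / 15.46
= 14.88 hours


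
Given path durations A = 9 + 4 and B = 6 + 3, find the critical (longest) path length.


Path A: 9 + 4 = 13
Path B: 6 + 3 = 9
Critical path = longest = max(13, 9)
= 13 (Path A)


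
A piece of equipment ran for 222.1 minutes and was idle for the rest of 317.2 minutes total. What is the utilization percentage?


Utilization = busy / total × 100
= 222.1 / 317.2 × 100
= 70.0%


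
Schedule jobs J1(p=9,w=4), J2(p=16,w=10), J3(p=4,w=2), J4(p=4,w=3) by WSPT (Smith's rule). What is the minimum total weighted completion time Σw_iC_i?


WSPT order (by p/w): J4 → J2 → J3 → J1
  J4: C=4, w·C=3×4=12
  J2: C=20, w·C=10×20=200
  J3: C=24, w·C=2×24=48
  J1: C=33, w·C=4×33=132
Σ w·C = 392
= 392


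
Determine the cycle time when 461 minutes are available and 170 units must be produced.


Cycle time = available time / demand
= 461 / 170
= 2.71 min/unit


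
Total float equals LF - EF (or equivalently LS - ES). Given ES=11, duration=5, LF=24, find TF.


EF = ES + duration = 11 + 5 = 16
LS = LF - duration = 24 - 5 = 19
Total Float = LF - EF = 24 - 16
(or LS - ES = 19 - 11)
= 8


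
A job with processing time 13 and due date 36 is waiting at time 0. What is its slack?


Slack = due - current_time - processing
= 36 - 0 - 13
= 23


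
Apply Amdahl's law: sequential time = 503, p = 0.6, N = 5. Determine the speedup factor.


Amdahl's law: T_p = T × ((1-p) + p/N)
= 503 × ((1-0.6) + 0.6/5)
= 503 × (0.40 + 0.1200)
= 503 × 0.5200
= 261.56
Speedup = 503/261.56
= 1.92×


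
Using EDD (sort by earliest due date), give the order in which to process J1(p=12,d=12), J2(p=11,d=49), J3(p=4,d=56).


EDD: sort by earliest due date
  J1: d=12, p=12
  J2: d=49, p=11
  J3: d=56, p=4
Order: J1 → J2 → J3


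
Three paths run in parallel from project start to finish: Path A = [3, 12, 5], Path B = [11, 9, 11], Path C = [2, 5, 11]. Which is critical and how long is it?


Path A: 3 + 12 + 5 = 20
Path B: 11 + 9 + 11 = 31
Path C: 2 + 5 + 11 = 18
Critical path = longest = max(20, 31, 18)
= 31 (Path B)


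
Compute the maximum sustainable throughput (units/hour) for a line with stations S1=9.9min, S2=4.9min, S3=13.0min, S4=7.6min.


Bottleneck = longest station time
Station times: [9.9, 4.9, 13.0, 7.6]
Max = 13.0 min
Rate = 60 / 13.0
= 4.62 units/hour (bottleneck: 13.0min)


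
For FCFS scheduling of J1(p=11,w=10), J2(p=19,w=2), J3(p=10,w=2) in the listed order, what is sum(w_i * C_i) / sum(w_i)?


Completion times:
  J1: C=11, w×C=10×11=110
  J2: C=30, w×C=2×30=60
  J3: C=40, w×C=2×40=80
Sum w×C = 250
Sum w = 14
Weighted avg = 250/14
= 17.86


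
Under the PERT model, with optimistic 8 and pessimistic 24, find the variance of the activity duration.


σ² = ((p - o) / 6)² = (p - o)² / 36
= (24 - 8)² / 36
= 16² / 36
= 256 / 36
= 7.1111


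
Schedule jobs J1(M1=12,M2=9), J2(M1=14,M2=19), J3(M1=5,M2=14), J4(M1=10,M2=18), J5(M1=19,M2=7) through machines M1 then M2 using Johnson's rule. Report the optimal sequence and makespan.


Johnson's rule:
Group 1 (M1≤M2, sort by M1): ['J3', 'J4', 'J2']
Group 2 (M1>M2, sort desc M2): ['J1', 'J5']
Sequence: J3 → J4 → J2 → J1 → J5
Makespan calculation:
  J3: M1 done=5, M2 done=19
  J4: M1 done=15, M2 done=37
  J2: M1 done=29, M2 done=56
  J1: M1 done=41, M2 done=65
  J5: M1 done=60, M2 done=72
= Sequence: J3 → J4 → J2 → J1 → J5, Makespan: 72


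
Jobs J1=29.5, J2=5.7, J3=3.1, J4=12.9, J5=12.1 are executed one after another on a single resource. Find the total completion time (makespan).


Sequential makespan: sum all processing times
= 29.5 + 5.7 + 3.1 + 12.9 + 12.1
= 63.3 time units


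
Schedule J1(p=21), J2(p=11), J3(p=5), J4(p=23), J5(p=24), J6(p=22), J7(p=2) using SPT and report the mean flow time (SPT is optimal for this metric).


SPT order: J7 → J3 → J2 → J1 → J6 → J4 → J5
Completion times:
  J7: C=2
  J3: C=7
  J2: C=18
  J1: C=39
  J6: C=61
  J4: C=84
  J5: C=108
Sum = 319, n = 7
Mean flow = 319/7
= 45.57


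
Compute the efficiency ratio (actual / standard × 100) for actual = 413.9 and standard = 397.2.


Efficiency = (actual / standard) × 100
= (413.9 / 397.2) × 100
= 104.2%


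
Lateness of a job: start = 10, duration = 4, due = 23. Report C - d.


Completion = 10 + 4 = 14
Lateness = C - d = 14 - 23
= -9


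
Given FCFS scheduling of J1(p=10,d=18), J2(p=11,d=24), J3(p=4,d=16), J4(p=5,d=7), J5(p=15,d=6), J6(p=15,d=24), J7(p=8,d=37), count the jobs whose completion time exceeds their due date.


Completion vs due date:
  J1: C=10, d=18 → on time
  J2: C=21, d=24 → on time
  J3: C=25, d=16 → TARDY
  J4: C=30, d=7 → TARDY
  J5: C=45, d=6 → TARDY
  J6: C=60, d=24 → TARDY
  J7: C=68, d=37 → TARDY
Tardy jobs: J3, J4, J5, J6, J7
Count = 5


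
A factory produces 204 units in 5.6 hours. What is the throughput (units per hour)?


Throughput = units / time
= 204 / 5.6
= 36.4 units/hour


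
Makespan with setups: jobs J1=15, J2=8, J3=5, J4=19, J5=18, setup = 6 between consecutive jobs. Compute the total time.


Makespan = Σ processing + (n-1) × setup
= (15 + 8 + 5 + 19 + 18) + (5-1)×6
= 65 + 24
= 89 time units


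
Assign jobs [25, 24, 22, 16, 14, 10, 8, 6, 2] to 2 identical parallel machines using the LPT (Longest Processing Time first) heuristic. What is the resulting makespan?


Jobs (LPT sorted): [25, 24, 22, 16, 14, 10, 8, 6, 2]
Machines: 2
  J=25 → Machine 1 (load: 0+25=25)
  J=24 → Machine 2 (load: 0+24=24)
  J=22 → Machine 2 (load: 24+22=46)
  J=16 → Machine 1 (load: 25+16=41)
  J=14 → Machine 1 (load: 41+14=55)
  J=10 → Machine 2 (load: 46+10=56)
  J=8 → Machine 1 (load: 55+8=63)
  J=6 → Machine 2 (load: 56+6=62)
  J=2 → Machine 2 (load: 62+2=64)
Machine loads: [63, 64]
Makespan = max = 64 time units


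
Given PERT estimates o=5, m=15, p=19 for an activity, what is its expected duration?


te = (o + 4m + p) / 6
= (5 + 4×15 + 19) / 6
= (5 + 60 + 19) / 6
= 84 / 6
= 14.00


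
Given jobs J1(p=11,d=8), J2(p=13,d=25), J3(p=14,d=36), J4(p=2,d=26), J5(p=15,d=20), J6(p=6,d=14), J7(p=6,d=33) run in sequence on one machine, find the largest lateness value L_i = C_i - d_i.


Lateness per job (L = C - d):
  J1: C=11, d=8, L=3
  J2: C=24, d=25, L=-1
  J3: C=38, d=36, L=2
  J4: C=40, d=26, L=14
  J5: C=55, d=20, L=35
  J6: C=61, d=14, L=47
  J7: C=67, d=33, L=34
Lmax = max(3, -1, 2, 14, 35, 47, 34)
= 47


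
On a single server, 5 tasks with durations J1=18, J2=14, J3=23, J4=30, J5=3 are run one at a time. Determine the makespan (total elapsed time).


Sequential makespan: sum all processing times
= 18 + 14 + 23 + 30 + 3
= 88 time units


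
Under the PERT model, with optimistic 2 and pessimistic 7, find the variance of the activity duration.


σ² = ((p - o) / 6)² = (p - o)² / 36
= (7 - 2)² / 36
= 5² / 36
= 25 / 36
= 0.6944


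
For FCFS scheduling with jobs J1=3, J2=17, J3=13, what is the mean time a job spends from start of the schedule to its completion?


Completion times:
  J1: completes at 3
  J2: completes at 20
  J3: completes at 33
Sum = 56
Average = 56/3
= 18.67


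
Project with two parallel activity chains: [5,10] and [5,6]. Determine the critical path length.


Path A: 5 + 10 = 15
Path B: 5 + 6 = 11
Critical path = longest = max(15, 11)
= 15 (Path A)


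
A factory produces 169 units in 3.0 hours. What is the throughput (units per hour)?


Throughput = units / time
= 169 / 3.0
= 56.3 units/hour


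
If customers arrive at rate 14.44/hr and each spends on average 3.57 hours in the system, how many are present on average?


Little's law: L = λ × W
= 14.44 × 3.57
= 51.55


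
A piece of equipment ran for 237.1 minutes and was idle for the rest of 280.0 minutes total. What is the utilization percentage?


Utilization = busy / total × 100
= 237.1 / 280.0 × 100
= 84.7%


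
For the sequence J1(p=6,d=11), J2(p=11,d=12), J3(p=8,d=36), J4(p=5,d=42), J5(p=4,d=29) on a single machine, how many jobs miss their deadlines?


Completion vs due date:
  J1: C=6, d=11 → on time
  J2: C=17, d=12 → TARDY
  J3: C=25, d=36 → on time
  J4: C=30, d=42 → on time
  J5: C=34, d=29 → TARDY
Tardy jobs: J2, J5
Count = 2


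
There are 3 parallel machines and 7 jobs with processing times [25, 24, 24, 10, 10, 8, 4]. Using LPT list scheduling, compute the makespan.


Jobs (LPT sorted): [25, 24, 24, 10, 10, 8, 4]
Machines: 3
  J=25 → Machine 1 (load: 0+25=25)
  J=24 → Machine 2 (load: 0+24=24)
  J=24 → Machine 3 (load: 0+24=24)
  J=10 → Machine 2 (load: 24+10=34)
  J=10 → Machine 3 (load: 24+10=34)
  J=8 → Machine 1 (load: 25+8=33)
  J=4 → Machine 1 (load: 33+4=37)
Machine loads: [37, 34, 34]
Makespan = max = 37 time units


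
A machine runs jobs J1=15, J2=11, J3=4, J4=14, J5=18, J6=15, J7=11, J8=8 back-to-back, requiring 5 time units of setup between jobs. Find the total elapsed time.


Makespan = Σ processing + (n-1) × setup
= (15 + 11 + 4 + 14 + 18 + 15 + 11 + 8) + (8-1)×5
= 96 + 35
= 131 time units


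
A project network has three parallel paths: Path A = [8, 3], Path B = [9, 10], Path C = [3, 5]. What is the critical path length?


Path A: 8 + 3 = 11
Path B: 9 + 10 = 19
Path C: 3 + 5 = 8
Critical path = longest = max(11, 19, 8)
= 19 (Path B)


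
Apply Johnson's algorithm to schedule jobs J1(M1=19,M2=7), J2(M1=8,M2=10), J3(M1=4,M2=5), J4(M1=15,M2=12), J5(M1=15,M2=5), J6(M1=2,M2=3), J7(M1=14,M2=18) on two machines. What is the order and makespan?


Johnson's rule:
Group 1 (M1≤M2, sort by M1): ['J6', 'J3', 'J2', 'J7']
Group 2 (M1>M2, sort desc M2): ['J4', 'J1', 'J5']
Sequence: J6 → J3 → J2 → J7 → J4 → J1 → J5
Makespan calculation:
  J6: M1 done=2, M2 done=5
  J3: M1 done=6, M2 done=11
  J2: M1 done=14, M2 done=24
  J7: M1 done=28, M2 done=46
  J4: M1 done=43, M2 done=58
  J1: M1 done=62, M2 done=69
  J5: M1 done=77, M2 done=82
= Sequence: J6 → J3 → J2 → J7 → J4 → J1 → J5, Makespan: 82


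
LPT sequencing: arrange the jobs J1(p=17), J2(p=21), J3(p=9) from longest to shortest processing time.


LPT: sort by longest processing time first
  J2: p=21
  J1: p=17
  J3: p=9
Order: J2 → J1 → J3


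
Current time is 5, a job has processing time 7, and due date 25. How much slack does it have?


Slack = due - current_time - processing
= 25 - 5 - 7
= 13


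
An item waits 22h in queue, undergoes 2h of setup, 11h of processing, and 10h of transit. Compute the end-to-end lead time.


Lead time = queue + setup + processing + transit
= 22 + 2 + 11 + 10
= 45 hours


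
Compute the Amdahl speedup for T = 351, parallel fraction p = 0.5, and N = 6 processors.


Amdahl's law: T_p = T × ((1-p) + p/N)
= 351 × ((1-0.5) + 0.5/6)
= 351 × (0.50 + 0.0833)
= 351 × 0.5833
= 204.75
Speedup = 351/204.75
= 1.71×


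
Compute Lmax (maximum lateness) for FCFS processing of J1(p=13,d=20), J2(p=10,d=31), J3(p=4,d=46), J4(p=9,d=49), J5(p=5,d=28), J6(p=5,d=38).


Lateness per job (L = C - d):
  J1: C=13, d=20, L=-7
  J2: C=23, d=31, L=-8
  J3: C=27, d=46, L=-19
  J4: C=36, d=49, L=-13
  J5: C=41, d=28, L=13
  J6: C=46, d=38, L=8
Lmax = max(-7, -8, -19, -13, 13, 8)
= 13


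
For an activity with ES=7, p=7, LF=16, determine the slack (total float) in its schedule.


EF = ES + duration = 7 + 7 = 14
LS = LF - duration = 16 - 7 = 9
Total Float = LF - EF = 16 - 14
(or LS - ES = 9 - 7)
= 2


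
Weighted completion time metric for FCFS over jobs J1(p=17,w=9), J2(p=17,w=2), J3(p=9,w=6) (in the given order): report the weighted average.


Completion times:
  J1: C=17, w×C=9×17=153
  J2: C=34, w×C=2×34=68
  J3: C=43, w×C=6×43=258
Sum w×C = 479
Sum w = 17
Weighted avg = 479/17
= 28.18


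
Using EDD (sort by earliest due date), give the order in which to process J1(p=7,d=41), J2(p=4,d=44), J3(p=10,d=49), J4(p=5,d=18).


EDD: sort by earliest due date
  J4: d=18, p=5
  J1: d=41, p=7
  J2: d=44, p=4
  J3: d=49, p=10
Order: J4 → J1 → J2 → J3


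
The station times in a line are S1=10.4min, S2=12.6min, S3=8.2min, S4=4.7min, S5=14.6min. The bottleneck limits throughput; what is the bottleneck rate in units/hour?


Bottleneck = longest station time
Station times: [10.4, 12.6, 8.2, 4.7, 14.6]
Max = 14.6 min
Rate = 60 / 14.6
= 4.11 units/hour (bottleneck: 14.6min)


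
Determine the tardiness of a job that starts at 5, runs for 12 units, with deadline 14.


Completion = start + processing = 5 + 12 = 17
Tardiness = max(0, C - d) = max(0, 17 - 14)
= max(0, 3)
= 3


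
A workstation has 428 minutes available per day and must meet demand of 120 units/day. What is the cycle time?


Cycle time = available time / demand
= 428 / 120
= 3.57 min/unit


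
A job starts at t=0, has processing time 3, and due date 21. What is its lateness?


Completion = 0 + 3 = 3
Lateness = C - d = 3 - 21
= -18


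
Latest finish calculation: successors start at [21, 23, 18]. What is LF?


LF = min of all successor start times
Successors start at: [21, 23, 18]
LF = min(21, 23, 18)
= 18


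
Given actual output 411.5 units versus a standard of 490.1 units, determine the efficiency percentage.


Efficiency = (actual / standard) × 100
= (411.5 / 490.1) × 100
= 84.0%


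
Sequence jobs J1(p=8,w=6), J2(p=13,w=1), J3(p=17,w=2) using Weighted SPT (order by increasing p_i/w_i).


WSPT (Smith's rule): sort by p/w ascending
  J1: p/w = 8/6 = 1.333
  J3: p/w = 17/2 = 8.500
  J2: p/w = 13/1 = 13.000
Order: J1 → J3 → J2


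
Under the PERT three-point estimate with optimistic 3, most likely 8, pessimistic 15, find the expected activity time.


te = (o + 4m + p) / 6
= (3 + 4×8 + 15) / 6
= (3 + 32 + 15) / 6
= 50 / 6
= 8.33


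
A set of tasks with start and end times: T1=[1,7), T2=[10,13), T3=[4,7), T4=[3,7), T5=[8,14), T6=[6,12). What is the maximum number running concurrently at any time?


Check each time point for overlaps:
  t=6: 4 tasks active (T1, T3, T4, T6)
Max concurrent = 4


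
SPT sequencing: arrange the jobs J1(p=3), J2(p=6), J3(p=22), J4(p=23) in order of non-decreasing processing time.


SPT: sort by shortest processing time
  J1: p=3
  J2: p=6
  J3: p=22
  J4: p=23
Order: J1 → J2 → J3 → J4


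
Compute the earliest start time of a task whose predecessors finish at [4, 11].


ES = max of all predecessor completion times
Predecessors: [4, 11]
ES = max(4, 11)
= 11


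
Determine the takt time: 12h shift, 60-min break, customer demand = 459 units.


Available = 12×60 - 60 = 660 min
Takt time = 660 / 459
= 1.44 min/unit


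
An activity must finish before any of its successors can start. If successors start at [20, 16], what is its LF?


LF = min of all successor start times
Successors start at: [20, 16]
LF = min(20, 16)
= 16


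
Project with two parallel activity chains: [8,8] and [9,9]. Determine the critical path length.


Path A: 8 + 8 = 16
Path B: 9 + 9 = 18
Critical path = longest = max(16, 18)
= 18 (Path B)


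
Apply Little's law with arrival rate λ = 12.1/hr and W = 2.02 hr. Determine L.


Little's law: L = λ × W
= 12.1 × 2.02
= 24.44


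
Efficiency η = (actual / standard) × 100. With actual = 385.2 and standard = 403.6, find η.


Efficiency = (actual / standard) × 100
= (385.2 / 403.6) × 100
= 95.4%


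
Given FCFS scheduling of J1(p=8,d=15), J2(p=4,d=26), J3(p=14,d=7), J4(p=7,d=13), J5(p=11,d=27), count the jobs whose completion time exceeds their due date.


Completion vs due date:
  J1: C=8, d=15 → on time
  J2: C=12, d=26 → on time
  J3: C=26, d=7 → TARDY
  J4: C=33, d=13 → TARDY
  J5: C=44, d=27 → TARDY
Tardy jobs: J3, J4, J5
Count = 3


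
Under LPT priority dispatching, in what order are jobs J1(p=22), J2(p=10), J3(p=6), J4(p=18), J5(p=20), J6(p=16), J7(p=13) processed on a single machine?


LPT: sort by longest processing time first
  J1: p=22
  J5: p=20
  J4: p=18
  J6: p=16
  J7: p=13
  J2: p=10
  J3: p=6
Order: J1 → J5 → J4 → J6 → J7 → J2 → J3


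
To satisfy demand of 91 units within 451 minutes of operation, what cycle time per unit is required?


Cycle time = available time / demand
= 451 / 91
= 4.96 min/unit


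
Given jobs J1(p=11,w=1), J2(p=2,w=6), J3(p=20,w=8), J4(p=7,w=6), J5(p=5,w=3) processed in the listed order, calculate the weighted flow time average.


Completion times:
  J1: C=11, w×C=1×11=11
  J2: C=13, w×C=6×13=78
  J3: C=33, w×C=8×33=264
  J4: C=40, w×C=6×40=240
  J5: C=45, w×C=3×45=135
Sum w×C = 728
Sum w = 24
Weighted avg = 728/24
= 30.33


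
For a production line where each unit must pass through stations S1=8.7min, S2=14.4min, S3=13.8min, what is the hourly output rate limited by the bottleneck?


Bottleneck = longest station time
Station times: [8.7, 14.4, 13.8]
Max = 14.4 min
Rate = 60 / 14.4
= 4.17 units/hour (bottleneck: 14.4min)


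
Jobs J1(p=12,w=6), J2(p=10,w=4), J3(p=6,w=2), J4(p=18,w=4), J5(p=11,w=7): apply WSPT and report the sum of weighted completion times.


WSPT order (by p/w): J5 → J1 → J2 → J3 → J4
  J5: C=11, w·C=7×11=77
  J1: C=23, w·C=6×23=138
  J2: C=33, w·C=4×33=132
  J3: C=39, w·C=2×39=78
  J4: C=57, w·C=4×57=228
Σ w·C = 653
= 653


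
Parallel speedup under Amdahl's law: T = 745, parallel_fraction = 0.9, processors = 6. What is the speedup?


Amdahl's law: T_p = T × ((1-p) + p/N)
= 745 × ((1-0.9) + 0.9/6)
= 745 × (0.10 + 0.1500)
= 745 × 0.2500
= 186.25
Speedup = 745/186.25
= 4.00×


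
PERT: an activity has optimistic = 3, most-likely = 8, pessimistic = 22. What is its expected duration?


te = (o + 4m + p) / 6
= (3 + 4×8 + 22) / 6
= (3 + 32 + 22) / 6
= 57 / 6
= 9.50


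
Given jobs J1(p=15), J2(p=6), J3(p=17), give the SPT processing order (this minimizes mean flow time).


SPT: sort by shortest processing time
  J2: p=6
  J1: p=15
  J3: p=17
Order: J2 → J1 → J3


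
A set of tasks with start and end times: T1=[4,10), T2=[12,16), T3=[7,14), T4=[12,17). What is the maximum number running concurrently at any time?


Check each time point for overlaps:
  t=12: 3 tasks active (T2, T3, T4)
Max concurrent = 3


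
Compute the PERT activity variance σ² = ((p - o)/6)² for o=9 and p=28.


σ² = ((p - o) / 6)² = (p - o)² / 36
= (28 - 9)² / 36
= 19² / 36
= 361 / 36
= 10.0278


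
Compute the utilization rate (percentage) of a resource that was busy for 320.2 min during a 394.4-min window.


Utilization = busy / total × 100
= 320.2 / 394.4 × 100
= 81.2%


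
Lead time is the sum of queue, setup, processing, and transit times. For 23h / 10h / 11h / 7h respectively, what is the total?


Lead time = queue + setup + processing + transit
= 23 + 10 + 11 + 7
= 51 hours


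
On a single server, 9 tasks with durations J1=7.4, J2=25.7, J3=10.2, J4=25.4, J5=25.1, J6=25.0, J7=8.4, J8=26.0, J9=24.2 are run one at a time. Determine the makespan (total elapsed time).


Sequential makespan: sum all processing times
= 7.4 + 25.7 + 10.2 + 25.4 + 25.1 + 25.0 + 8.4 + 26.0 + 24.2
= 177.4 time units


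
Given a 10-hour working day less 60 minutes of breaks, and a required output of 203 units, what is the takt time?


Available = 10×60 - 60 = 540 min
Takt time = 540 / 203
= 2.66 min/unit


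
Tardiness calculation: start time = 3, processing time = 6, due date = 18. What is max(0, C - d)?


Completion = start + processing = 3 + 6 = 9
Tardiness = max(0, C - d) = max(0, 9 - 18)
= max(0, -9)
= 0


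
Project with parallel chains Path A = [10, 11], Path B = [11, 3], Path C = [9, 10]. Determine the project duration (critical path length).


Path A: 10 + 11 = 21
Path B: 11 + 3 = 14
Path C: 9 + 10 = 19
Critical path = longest = max(21, 14, 19)
= 21 (Path A)


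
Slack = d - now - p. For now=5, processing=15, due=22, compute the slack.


Slack = due - current_time - processing
= 22 - 5 - 15
= 2


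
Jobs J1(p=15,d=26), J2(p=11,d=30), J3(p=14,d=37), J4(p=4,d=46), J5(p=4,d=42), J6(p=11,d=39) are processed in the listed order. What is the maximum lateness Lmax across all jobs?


Lateness per job (L = C - d):
  J1: C=15, d=26, L=-11
  J2: C=26, d=30, L=-4
  J3: C=40, d=37, L=3
  J4: C=44, d=46, L=-2
  J5: C=48, d=42, L=6
  J6: C=59, d=39, L=20
Lmax = max(-11, -4, 3, -2, 6, 20)
= 20


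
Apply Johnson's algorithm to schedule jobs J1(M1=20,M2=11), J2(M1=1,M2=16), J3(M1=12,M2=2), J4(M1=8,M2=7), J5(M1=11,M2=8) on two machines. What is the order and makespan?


Johnson's rule:
Group 1 (M1≤M2, sort by M1): ['J2']
Group 2 (M1>M2, sort desc M2): ['J1', 'J5', 'J4', 'J3']
Sequence: J2 → J1 → J5 → J4 → J3
Makespan calculation:
  J2: M1 done=1, M2 done=17
  J1: M1 done=21, M2 done=32
  J5: M1 done=32, M2 done=40
  J4: M1 done=40, M2 done=47
  J3: M1 done=52, M2 done=54
= Sequence: J2 → J1 → J5 → J4 → J3, Makespan: 54


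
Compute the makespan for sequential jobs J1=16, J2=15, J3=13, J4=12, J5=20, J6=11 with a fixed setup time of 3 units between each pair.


Makespan = Σ processing + (n-1) × setup
= (16 + 15 + 13 + 12 + 20 + 11) + (6-1)×3
= 87 + 15
= 102 time units


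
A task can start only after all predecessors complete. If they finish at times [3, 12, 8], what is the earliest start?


ES = max of all predecessor completion times
Predecessors: [3, 12, 8]
ES = max(3, 12, 8)
= 12


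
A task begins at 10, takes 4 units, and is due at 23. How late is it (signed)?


Completion = 10 + 4 = 14
Lateness = C - d = 14 - 23
= -9


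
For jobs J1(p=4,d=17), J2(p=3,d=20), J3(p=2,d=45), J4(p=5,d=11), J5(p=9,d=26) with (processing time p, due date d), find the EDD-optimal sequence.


EDD: sort by earliest due date
  J4: d=11, p=5
  J1: d=17, p=4
  J2: d=20, p=3
  J5: d=26, p=9
  J3: d=45, p=2
Order: J4 → J1 → J2 → J5 → J3


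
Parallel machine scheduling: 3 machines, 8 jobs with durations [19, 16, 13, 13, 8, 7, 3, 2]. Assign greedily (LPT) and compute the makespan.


Jobs (LPT sorted): [19, 16, 13, 13, 8, 7, 3, 2]
Machines: 3
  J=19 → Machine 1 (load: 0+19=19)
  J=16 → Machine 2 (load: 0+16=16)
  J=13 → Machine 3 (load: 0+13=13)
  J=13 → Machine 3 (load: 13+13=26)
  J=8 → Machine 2 (load: 16+8=24)
  J=7 → Machine 1 (load: 19+7=26)
  J=3 → Machine 2 (load: 24+3=27)
  J=2 → Machine 1 (load: 26+2=28)
Machine loads: [28, 27, 26]
Makespan = max = 28 time units


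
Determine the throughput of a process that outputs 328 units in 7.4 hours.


Throughput = units / time
= 328 / 7.4
= 44.3 units/hour


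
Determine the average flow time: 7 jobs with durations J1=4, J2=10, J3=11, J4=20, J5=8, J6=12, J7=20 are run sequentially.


Completion times:
  J1: completes at 4
  J2: completes at 14
  J3: completes at 25
  J4: completes at 45
  J5: completes at 53
  J6: completes at 65
  J7: completes at 85
Sum = 291
Average = 291/7
= 41.57


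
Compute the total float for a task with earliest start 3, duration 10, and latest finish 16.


EF = ES + duration = 3 + 10 = 13
LS = LF - duration = 16 - 10 = 6
Total Float = LF - EF = 16 - 13
(or LS - ES = 6 - 3)
= 3


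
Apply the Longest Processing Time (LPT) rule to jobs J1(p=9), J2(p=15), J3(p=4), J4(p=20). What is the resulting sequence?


LPT: sort by longest processing time first
  J4: p=20
  J2: p=15
  J1: p=9
  J3: p=4
Order: J4 → J2 → J1 → J3


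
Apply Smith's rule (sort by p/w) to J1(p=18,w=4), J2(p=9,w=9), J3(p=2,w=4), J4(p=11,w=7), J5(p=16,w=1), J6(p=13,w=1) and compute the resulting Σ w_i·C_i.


WSPT order (by p/w): J3 → J2 → J4 → J1 → J6 → J5
  J3: C=2, w·C=4×2=8
  J2: C=11, w·C=9×11=99
  J4: C=22, w·C=7×22=154
  J1: C=40, w·C=4×40=160
  J6: C=53, w·C=1×53=53
  J5: C=69, w·C=1×69=69
Σ w·C = 543
= 543


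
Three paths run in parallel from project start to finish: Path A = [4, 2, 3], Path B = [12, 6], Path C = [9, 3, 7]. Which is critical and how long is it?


Path A: 4 + 2 + 3 = 9
Path B: 12 + 6 = 18
Path C: 9 + 3 + 7 = 19
Critical path = longest = max(9, 18, 19)
= 19 (Path C)


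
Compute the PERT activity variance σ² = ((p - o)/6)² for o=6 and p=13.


σ² = ((p - o) / 6)² = (p - o)² / 36
= (13 - 6)² / 36
= 7² / 36
= 49 / 36
= 1.3611


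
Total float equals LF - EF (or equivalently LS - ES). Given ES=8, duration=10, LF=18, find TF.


EF = ES + duration = 8 + 10 = 18
LS = LF - duration = 18 - 10 = 8
Total Float = LF - EF = 18 - 18
(or LS - ES = 8 - 8)
= 0


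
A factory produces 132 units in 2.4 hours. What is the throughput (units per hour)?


Throughput = units / time
= 132 / 2.4
= 55.0 units/hour


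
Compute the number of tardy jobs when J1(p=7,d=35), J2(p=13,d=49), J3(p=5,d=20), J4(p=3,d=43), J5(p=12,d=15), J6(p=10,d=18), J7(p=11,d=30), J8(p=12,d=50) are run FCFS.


Completion vs due date:
  J1: C=7, d=35 → on time
  J2: C=20, d=49 → on time
  J3: C=25, d=20 → TARDY
  J4: C=28, d=43 → on time
  J5: C=40, d=15 → TARDY
  J6: C=50, d=18 → TARDY
  J7: C=61, d=30 → TARDY
  J8: C=73, d=50 → TARDY
Tardy jobs: J3, J5, J6, J7, J8
Count = 5


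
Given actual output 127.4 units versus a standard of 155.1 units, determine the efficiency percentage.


Efficiency = (actual / standard) × 100
= (127.4 / 155.1) × 100
= 82.1%


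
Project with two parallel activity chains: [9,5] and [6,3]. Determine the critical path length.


Path A: 9 + 5 = 14
Path B: 6 + 3 = 9
Critical path = longest = max(14, 9)
= 14 (Path A)


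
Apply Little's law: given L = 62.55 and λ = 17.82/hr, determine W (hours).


Little's law: L = λW → W = L / λ
= 62.55 / 17.82
= 3.51 hours


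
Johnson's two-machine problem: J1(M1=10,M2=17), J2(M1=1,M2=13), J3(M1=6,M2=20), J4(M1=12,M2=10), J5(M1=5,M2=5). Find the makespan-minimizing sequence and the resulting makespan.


Johnson's rule:
Group 1 (M1≤M2, sort by M1): ['J2', 'J5', 'J3', 'J1']
Group 2 (M1>M2, sort desc M2): ['J4']
Sequence: J2 → J5 → J3 → J1 → J4
Makespan calculation:
  J2: M1 done=1, M2 done=14
  J5: M1 done=6, M2 done=19
  J3: M1 done=12, M2 done=39
  J1: M1 done=22, M2 done=56
  J4: M1 done=34, M2 done=66
= Sequence: J2 → J5 → J3 → J1 → J4, Makespan: 66


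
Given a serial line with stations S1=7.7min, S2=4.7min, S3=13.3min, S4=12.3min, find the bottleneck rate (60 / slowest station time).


Bottleneck = longest station time
Station times: [7.7, 4.7, 13.3, 12.3]
Max = 13.3 min
Rate = 60 / 13.3
= 4.51 units/hour (bottleneck: 13.3min)


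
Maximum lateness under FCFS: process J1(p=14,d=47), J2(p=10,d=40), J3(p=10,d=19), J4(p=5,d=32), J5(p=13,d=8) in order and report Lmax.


Lateness per job (L = C - d):
  J1: C=14, d=47, L=-33
  J2: C=24, d=40, L=-16
  J3: C=34, d=19, L=15
  J4: C=39, d=32, L=7
  J5: C=52, d=8, L=44
Lmax = max(-33, -16, 15, 7, 44)
= 44


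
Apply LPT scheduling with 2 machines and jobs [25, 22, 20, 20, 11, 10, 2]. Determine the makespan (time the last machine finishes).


Jobs (LPT sorted): [25, 22, 20, 20, 11, 10, 2]
Machines: 2
  J=25 → Machine 1 (load: 0+25=25)
  J=22 → Machine 2 (load: 0+22=22)
  J=20 → Machine 2 (load: 22+20=42)
  J=20 → Machine 1 (load: 25+20=45)
  J=11 → Machine 2 (load: 42+11=53)
  J=10 → Machine 1 (load: 45+10=55)
  J=2 → Machine 2 (load: 53+2=55)
Machine loads: [55, 55]
Makespan = max = 55 time units


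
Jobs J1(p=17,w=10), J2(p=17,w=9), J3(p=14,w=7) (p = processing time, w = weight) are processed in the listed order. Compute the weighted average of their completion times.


Completion times:
  J1: C=17, w×C=10×17=170
  J2: C=34, w×C=9×34=306
  J3: C=48, w×C=7×48=336
Sum w×C = 812
Sum w = 26
Weighted avg = 812/26
= 31.23


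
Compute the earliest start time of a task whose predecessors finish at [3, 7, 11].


ES = max of all predecessor completion times
Predecessors: [3, 7, 11]
ES = max(3, 7, 11)
= 11


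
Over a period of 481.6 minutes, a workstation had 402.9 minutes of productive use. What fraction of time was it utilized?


Utilization = busy / total × 100
= 402.9 / 481.6 × 100
= 83.7%


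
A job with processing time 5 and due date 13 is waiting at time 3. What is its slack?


Slack = due - current_time - processing
= 13 - 3 - 5
= 5


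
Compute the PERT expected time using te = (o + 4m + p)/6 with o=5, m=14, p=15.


te = (o + 4m + p) / 6
= (5 + 4×14 + 15) / 6
= (5 + 56 + 15) / 6
= 76 / 6
= 12.67


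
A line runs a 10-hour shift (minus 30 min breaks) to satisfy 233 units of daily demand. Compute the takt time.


Available = 10×60 - 30 = 570 min
Takt time = 570 / 233
= 2.45 min/unit


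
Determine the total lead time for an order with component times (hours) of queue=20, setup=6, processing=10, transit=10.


Lead time = queue + setup + processing + transit
= 20 + 6 + 10 + 10
= 46 hours


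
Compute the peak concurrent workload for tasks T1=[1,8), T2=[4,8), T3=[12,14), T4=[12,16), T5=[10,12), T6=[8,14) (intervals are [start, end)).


Check each time point for overlaps:
  t=12: 3 tasks active (T3, T4, T6)
Max concurrent = 3


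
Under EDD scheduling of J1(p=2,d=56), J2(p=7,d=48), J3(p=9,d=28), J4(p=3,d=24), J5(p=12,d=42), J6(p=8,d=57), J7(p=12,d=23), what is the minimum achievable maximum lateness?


EDD order: J7 → J4 → J3 → J5 → J2 → J1 → J6
Completion and lateness:
  J7: C=12, d=23, L=12-23=-11
  J4: C=15, d=24, L=15-24=-9
  J3: C=24, d=28, L=24-28=-4
  J5: C=36, d=42, L=36-42=-6
  J2: C=43, d=48, L=43-48=-5
  J1: C=45, d=56, L=45-56=-11
  J6: C=53, d=57, L=53-57=-4
Lmax = max(-11, -9, -4, -6, -5, -11, -4)
= -4


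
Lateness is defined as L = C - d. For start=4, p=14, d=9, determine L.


Completion = 4 + 14 = 18
Lateness = C - d = 18 - 9
= 9


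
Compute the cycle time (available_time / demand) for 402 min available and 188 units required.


Cycle time = available time / demand
= 402 / 188
= 2.14 min/unit


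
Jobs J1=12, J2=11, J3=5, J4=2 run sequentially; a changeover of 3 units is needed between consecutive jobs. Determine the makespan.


Makespan = Σ processing + (n-1) × setup
= (12 + 11 + 5 + 2) + (4-1)×3
= 30 + 9
= 39 time units


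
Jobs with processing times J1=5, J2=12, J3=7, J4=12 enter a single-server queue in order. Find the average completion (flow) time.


Completion times:
  J1: completes at 5
  J2: completes at 17
  J3: completes at 24
  J4: completes at 36
Sum = 82
Average = 82/4
= 20.50


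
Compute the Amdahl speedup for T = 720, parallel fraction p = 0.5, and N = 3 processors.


Amdahl's law: T_p = T × ((1-p) + p/N)
= 720 × ((1-0.5) + 0.5/3)
= 720 × (0.50 + 0.1667)
= 720 × 0.6667
= 480.00
Speedup = 720/480.00
= 1.50×


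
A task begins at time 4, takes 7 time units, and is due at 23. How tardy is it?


Completion = start + processing = 4 + 7 = 11
Tardiness = max(0, C - d) = max(0, 11 - 23)
= max(0, -12)
= 0


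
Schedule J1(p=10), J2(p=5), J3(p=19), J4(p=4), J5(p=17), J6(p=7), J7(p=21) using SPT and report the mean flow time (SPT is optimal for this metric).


SPT order: J4 → J2 → J6 → J1 → J5 → J3 → J7
Completion times:
  J4: C=4
  J2: C=9
  J6: C=16
  J1: C=26
  J5: C=43
  J3: C=62
  J7: C=83
Sum = 243, n = 7
Mean flow = 243/7
= 34.71


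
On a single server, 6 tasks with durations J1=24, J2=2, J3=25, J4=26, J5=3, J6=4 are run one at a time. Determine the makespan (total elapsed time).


Sequential makespan: sum all processing times
= 24 + 2 + 25 + 26 + 3 + 4
= 84 time units


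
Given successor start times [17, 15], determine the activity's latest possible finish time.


LF = min of all successor start times
Successors start at: [17, 15]
LF = min(17, 15)
= 15


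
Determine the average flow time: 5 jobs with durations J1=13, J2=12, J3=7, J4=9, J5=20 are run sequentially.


Completion times:
  J1: completes at 13
  J2: completes at 25
  J3: completes at 32
  J4: completes at 41
  J5: completes at 61
Sum = 172
Average = 172/5
= 34.40


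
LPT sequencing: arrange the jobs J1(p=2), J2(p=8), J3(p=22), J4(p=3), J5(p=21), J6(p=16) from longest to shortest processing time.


LPT: sort by longest processing time first
  J3: p=22
  J5: p=21
  J6: p=16
  J2: p=8
  J4: p=3
  J1: p=2
Order: J3 → J5 → J6 → J2 → J4 → J1


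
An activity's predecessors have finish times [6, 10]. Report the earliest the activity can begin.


ES = max of all predecessor completion times
Predecessors: [6, 10]
ES = max(6, 10)
= 10


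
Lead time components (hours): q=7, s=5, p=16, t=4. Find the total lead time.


Lead time = queue + setup + processing + transit
= 7 + 5 + 16 + 4
= 32 hours


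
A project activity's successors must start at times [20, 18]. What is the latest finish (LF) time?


LF = min of all successor start times
Successors start at: [20, 18]
LF = min(20, 18)
= 18


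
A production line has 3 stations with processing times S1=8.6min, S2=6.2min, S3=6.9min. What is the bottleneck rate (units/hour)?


Bottleneck = longest station time
Station times: [8.6, 6.2, 6.9]
Max = 8.6 min
Rate = 60 / 8.6
= 6.98 units/hour (bottleneck: 8.6min)


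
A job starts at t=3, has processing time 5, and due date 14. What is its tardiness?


Completion = start + processing = 3 + 5 = 8
Tardiness = max(0, C - d) = max(0, 8 - 14)
= max(0, -6)
= 0


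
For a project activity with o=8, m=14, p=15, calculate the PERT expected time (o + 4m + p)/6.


te = (o + 4m + p) / 6
= (8 + 4×14 + 15) / 6
= (8 + 56 + 15) / 6
= 79 / 6
= 13.17


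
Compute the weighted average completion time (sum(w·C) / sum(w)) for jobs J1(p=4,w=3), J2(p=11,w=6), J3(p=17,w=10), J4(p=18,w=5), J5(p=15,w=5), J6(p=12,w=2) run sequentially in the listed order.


Completion times:
  J1: C=4, w×C=3×4=12
  J2: C=15, w×C=6×15=90
  J3: C=32, w×C=10×32=320
  J4: C=50, w×C=5×50=250
  J5: C=65, w×C=5×65=325
  J6: C=77, w×C=2×77=154
Sum w×C = 1151
Sum w = 31
Weighted avg = 1151/31
= 37.13


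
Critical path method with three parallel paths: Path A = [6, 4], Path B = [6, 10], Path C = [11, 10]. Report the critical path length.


Path A: 6 + 4 = 10
Path B: 6 + 10 = 16
Path C: 11 + 10 = 21
Critical path = longest = max(10, 16, 21)
= 21 (Path C)


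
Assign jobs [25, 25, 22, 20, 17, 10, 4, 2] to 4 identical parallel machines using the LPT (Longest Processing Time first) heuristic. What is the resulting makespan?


Jobs (LPT sorted): [25, 25, 22, 20, 17, 10, 4, 2]
Machines: 4
  J=25 → Machine 1 (load: 0+25=25)
  J=25 → Machine 2 (load: 0+25=25)
  J=22 → Machine 3 (load: 0+22=22)
  J=20 → Machine 4 (load: 0+20=20)
  J=17 → Machine 4 (load: 20+17=37)
  J=10 → Machine 3 (load: 22+10=32)
  J=4 → Machine 1 (load: 25+4=29)
  J=2 → Machine 2 (load: 25+2=27)
Machine loads: [29, 27, 32, 37]
Makespan = max = 37 time units


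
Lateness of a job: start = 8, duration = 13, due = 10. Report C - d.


Completion = 8 + 13 = 21
Lateness = C - d = 21 - 10
= 11


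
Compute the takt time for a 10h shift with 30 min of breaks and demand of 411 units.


Available = 10×60 - 30 = 570 min
Takt time = 570 / 411
= 1.39 min/unit


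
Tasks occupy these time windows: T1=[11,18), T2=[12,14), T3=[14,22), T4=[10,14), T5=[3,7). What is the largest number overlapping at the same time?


Check each time point for overlaps:
  t=12: 3 tasks active (T1, T2, T4)
Max concurrent = 3


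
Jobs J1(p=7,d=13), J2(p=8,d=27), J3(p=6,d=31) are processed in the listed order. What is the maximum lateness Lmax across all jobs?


Lateness per job (L = C - d):
  J1: C=7, d=13, L=-6
  J2: C=15, d=27, L=-12
  J3: C=21, d=31, L=-10
Lmax = max(-6, -12, -10)
= -6


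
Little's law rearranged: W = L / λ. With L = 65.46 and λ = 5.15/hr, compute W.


Little's law: L = λW → W = L / λ
= 65.46 / 5.15
= 12.71 hours


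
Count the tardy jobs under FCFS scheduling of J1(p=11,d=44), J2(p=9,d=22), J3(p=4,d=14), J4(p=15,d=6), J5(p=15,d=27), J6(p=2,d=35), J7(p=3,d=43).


Completion vs due date:
  J1: C=11, d=44 → on time
  J2: C=20, d=22 → on time
  J3: C=24, d=14 → TARDY
  J4: C=39, d=6 → TARDY
  J5: C=54, d=27 → TARDY
  J6: C=56, d=35 → TARDY
  J7: C=59, d=43 → TARDY
Tardy jobs: J3, J4, J5, J6, J7
Count = 5


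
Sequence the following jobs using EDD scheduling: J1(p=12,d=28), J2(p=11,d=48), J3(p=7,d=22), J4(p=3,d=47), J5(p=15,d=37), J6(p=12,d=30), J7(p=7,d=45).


EDD: sort by earliest due date
  J3: d=22, p=7
  J1: d=28, p=12
  J6: d=30, p=12
  J5: d=37, p=15
  J7: d=45, p=7
  J4: d=47, p=3
  J2: d=48, p=11
Order: J3 → J1 → J6 → J5 → J7 → J4 → J2


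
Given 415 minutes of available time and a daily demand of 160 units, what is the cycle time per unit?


Cycle time = available time / demand
= 415 / 160
= 2.59 min/unit


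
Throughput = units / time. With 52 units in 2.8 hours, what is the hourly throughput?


Throughput = units / time
= 52 / 2.8
= 18.6 units/hour


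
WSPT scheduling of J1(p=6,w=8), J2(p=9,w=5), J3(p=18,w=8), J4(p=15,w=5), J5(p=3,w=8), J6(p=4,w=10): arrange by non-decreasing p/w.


WSPT (Smith's rule): sort by p/w ascending
  J5: p/w = 3/8 = 0.375
  J6: p/w = 4/10 = 0.400
  J1: p/w = 6/8 = 0.750
  J2: p/w = 9/5 = 1.800
  J3: p/w = 18/8 = 2.250
  J4: p/w = 15/5 = 3.000
Order: J5 → J6 → J1 → J2 → J3 → J4


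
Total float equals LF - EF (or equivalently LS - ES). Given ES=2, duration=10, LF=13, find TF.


EF = ES + duration = 2 + 10 = 12
LS = LF - duration = 13 - 10 = 3
Total Float = LF - EF = 13 - 12
(or LS - ES = 3 - 2)
= 1


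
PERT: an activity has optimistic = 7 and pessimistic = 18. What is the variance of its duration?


σ² = ((p - o) / 6)² = (p - o)² / 36
= (18 - 7)² / 36
= 11² / 36
= 121 / 36
= 3.3611


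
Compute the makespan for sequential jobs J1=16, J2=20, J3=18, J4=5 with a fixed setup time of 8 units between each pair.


Makespan = Σ processing + (n-1) × setup
= (16 + 20 + 18 + 5) + (4-1)×8
= 59 + 24
= 83 time units
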